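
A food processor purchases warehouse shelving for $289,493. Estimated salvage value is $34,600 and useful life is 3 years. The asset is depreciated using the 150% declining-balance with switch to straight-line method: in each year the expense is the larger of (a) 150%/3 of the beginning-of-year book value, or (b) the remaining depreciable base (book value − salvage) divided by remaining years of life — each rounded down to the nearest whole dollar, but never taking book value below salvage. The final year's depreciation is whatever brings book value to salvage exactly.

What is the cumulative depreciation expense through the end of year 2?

$217,119

Depreciable base = $289,493 − $34,600 = $254,893.
Year 1: DB = ⌊$289,493 × 150%/3⌋ = $144,746; SL = ⌊$254,893/3⌋ = $84,964 → take DB $144,746. Book value $144,747.
Year 2: DB = ⌊$144,747 × 150%/3⌋ = $72,373; SL = ⌊$110,147/2⌋ = $55,073 → take DB $72,373. Book value $72,374.
Accumulated through year 2 = $289,493 − $72,374 = $217,119.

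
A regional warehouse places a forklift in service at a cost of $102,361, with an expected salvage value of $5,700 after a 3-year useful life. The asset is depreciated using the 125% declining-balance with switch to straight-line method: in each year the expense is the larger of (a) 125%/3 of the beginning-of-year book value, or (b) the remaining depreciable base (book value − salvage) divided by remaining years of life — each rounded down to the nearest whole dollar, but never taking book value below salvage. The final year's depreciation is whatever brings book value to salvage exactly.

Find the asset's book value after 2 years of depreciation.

$32,706

Depreciable base = $102,361 − $5,700 = $96,661.
Year 1: DB = ⌊$102,361 × 125%/3⌋ = $42,650; SL = ⌊$96,661/3⌋ = $32,220 → take DB $42,650. Book value $59,711.
Year 2: DB = ⌊$59,711 × 125%/3⌋ = $24,879; SL = ⌊$54,011/2⌋ = $27,005 → take SL $27,005. Book value $32,706.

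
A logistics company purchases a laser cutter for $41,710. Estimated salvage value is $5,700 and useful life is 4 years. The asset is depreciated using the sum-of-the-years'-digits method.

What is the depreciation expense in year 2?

Depreciable base = $41,710 − $5,700 = $36,010.
Sum of the years' digits = 4+3+2+1 = 10.
Year 1: $36,010 × 4/10 = $14,404. Book value $27,306.
Year 2: $36,010 × 3/10 = $10,803. Book value $16,503.

$10,803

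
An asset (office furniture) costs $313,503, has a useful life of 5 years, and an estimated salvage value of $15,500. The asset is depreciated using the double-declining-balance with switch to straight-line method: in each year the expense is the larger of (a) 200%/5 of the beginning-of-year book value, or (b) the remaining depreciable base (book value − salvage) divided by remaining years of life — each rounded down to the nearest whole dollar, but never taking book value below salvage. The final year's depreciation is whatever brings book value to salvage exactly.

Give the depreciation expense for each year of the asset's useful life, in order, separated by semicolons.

$125,401; $75,240; $45,144; $27,087; $25,131

Depreciable base = $313,503 − $15,500 = $298,003.
Year 1: DB = ⌊$313,503 × 200%/5⌋ = $125,401; SL = ⌊$298,003/5⌋ = $59,600 → take DB $125,401. Book value $188,102.
Year 2: DB = ⌊$188,102 × 200%/5⌋ = $75,240; SL = ⌊$172,602/4⌋ = $43,150 → take DB $75,240. Book value $112,862.
Year 3: DB = ⌊$112,862 × 200%/5⌋ = $45,144; SL = ⌊$97,362/3⌋ = $32,454 → take DB $45,144. Book value $67,718.
Year 4: DB = ⌊$67,718 × 200%/5⌋ = $27,087; SL = ⌊$52,218/2⌋ = $26,109 → take DB $27,087. Book value $40,631.
Year 5 (final): $40,631 − $15,500 = $25,131. Book value $15,500.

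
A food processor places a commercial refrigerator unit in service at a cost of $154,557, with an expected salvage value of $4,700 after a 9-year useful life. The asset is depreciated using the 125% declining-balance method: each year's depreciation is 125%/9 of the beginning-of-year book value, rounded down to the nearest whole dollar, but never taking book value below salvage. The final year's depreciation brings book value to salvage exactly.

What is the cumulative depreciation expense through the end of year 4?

$69,573

Depreciable base = $154,557 − $4,700 = $149,857.
Year 1: ⌊$154,557 × 125%/9⌋ = $21,466. Book value $133,091.
Year 2: ⌊$133,091 × 125%/9⌋ = $18,484. Book value $114,607.
Year 3: ⌊$114,607 × 125%/9⌋ = $15,917. Book value $98,690.
Year 4: ⌊$98,690 × 125%/9⌋ = $13,706. Book value $84,984.
Accumulated through year 4 = $154,557 − $84,984 = $69,573.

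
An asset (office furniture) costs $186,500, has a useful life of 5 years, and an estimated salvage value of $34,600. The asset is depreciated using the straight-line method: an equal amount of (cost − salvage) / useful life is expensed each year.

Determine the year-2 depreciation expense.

Depreciable base = $186,500 − $34,600 = $151,900.
Annual expense = $151,900 / 5 = $30,380.

$30,380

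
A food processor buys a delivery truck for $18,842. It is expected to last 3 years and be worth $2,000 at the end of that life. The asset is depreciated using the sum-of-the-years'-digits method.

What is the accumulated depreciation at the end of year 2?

$14,035

Depreciable base = $18,842 − $2,000 = $16,842.
Sum of the years' digits = 3+2+1 = 6.
Year 1: $16,842 × 3/6 = $8,421. Book value $10,421.
Year 2: $16,842 × 2/6 = $5,614. Book value $4,807.
Accumulated through year 2 = $18,842 − $4,807 = $14,035.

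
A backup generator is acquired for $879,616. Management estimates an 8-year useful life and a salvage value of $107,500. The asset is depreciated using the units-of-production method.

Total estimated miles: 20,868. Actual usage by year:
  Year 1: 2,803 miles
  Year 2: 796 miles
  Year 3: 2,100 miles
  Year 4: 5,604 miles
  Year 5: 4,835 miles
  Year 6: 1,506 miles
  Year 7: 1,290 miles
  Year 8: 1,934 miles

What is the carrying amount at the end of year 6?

$226,788

Depreciable base = $879,616 − $107,500 = $772,116.
Rate = $772,116 / 20,868 miles = $37 per mile.
Year 1: 2,803 × $37 = $103,711. Book value $775,905.
Year 2: 796 × $37 = $29,452. Book value $746,453.
Year 3: 2,100 × $37 = $77,700. Book value $668,753.
Year 4: 5,604 × $37 = $207,348. Book value $461,405.
Year 5: 4,835 × $37 = $178,895. Book value $282,510.
Year 6: 1,506 × $37 = $55,722. Book value $226,788.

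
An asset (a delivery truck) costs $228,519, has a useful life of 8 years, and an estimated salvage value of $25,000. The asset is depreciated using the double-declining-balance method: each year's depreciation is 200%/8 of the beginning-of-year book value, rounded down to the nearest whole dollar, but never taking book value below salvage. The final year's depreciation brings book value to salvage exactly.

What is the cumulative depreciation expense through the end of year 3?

Depreciable base = $228,519 − $25,000 = $203,519.
Year 1: ⌊$228,519 × 200%/8⌋ = $57,129. Book value $171,390.
Year 2: ⌊$171,390 × 200%/8⌋ = $42,847. Book value $128,543.
Year 3: ⌊$128,543 × 200%/8⌋ = $32,135. Book value $96,408.
Accumulated through year 3 = $228,519 − $96,408 = $132,111.

$132,111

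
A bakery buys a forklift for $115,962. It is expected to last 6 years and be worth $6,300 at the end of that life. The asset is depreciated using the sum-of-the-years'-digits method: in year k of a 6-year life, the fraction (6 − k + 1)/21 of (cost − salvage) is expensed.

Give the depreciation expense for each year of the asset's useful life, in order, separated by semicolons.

Depreciable base = $115,962 − $6,300 = $109,662.
Sum of the years' digits = 6+5+4+3+2+1 = 21.
Year 1: $109,662 × 6/21 = $31,332. Book value $84,630.
Year 2: $109,662 × 5/21 = $26,110. Book value $58,520.
Year 3: $109,662 × 4/21 = $20,888. Book value $37,632.
Year 4: $109,662 × 3/21 = $15,666. Book value $21,966.
Year 5: $109,662 × 2/21 = $10,444. Book value $11,522.
Year 6: $109,662 × 1/21 = $5,222. Book value $6,300.

$31,332; $26,110; $20,888; $15,666; $10,444; $5,222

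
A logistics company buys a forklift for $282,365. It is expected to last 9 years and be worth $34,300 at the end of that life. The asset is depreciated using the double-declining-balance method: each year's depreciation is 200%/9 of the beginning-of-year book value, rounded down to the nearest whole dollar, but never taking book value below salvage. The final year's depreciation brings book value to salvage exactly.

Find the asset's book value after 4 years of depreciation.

$103,333

Depreciable base = $282,365 − $34,300 = $248,065.
Year 1: ⌊$282,365 × 200%/9⌋ = $62,747. Book value $219,618.
Year 2: ⌊$219,618 × 200%/9⌋ = $48,804. Book value $170,814.
Year 3: ⌊$170,814 × 200%/9⌋ = $37,958. Book value $132,856.
Year 4: ⌊$132,856 × 200%/9⌋ = $29,523. Book value $103,333.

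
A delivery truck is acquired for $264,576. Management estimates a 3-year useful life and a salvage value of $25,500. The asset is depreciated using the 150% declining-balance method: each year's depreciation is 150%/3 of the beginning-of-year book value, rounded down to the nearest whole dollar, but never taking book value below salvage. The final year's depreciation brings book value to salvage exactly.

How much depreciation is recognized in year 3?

Depreciable base = $264,576 − $25,500 = $239,076.
Year 1: ⌊$264,576 × 150%/3⌋ = $132,288. Book value $132,288.
Year 2: ⌊$132,288 × 150%/3⌋ = $66,144. Book value $66,144.
Year 3 (final): $66,144 − $25,500 = $40,644. Book value $25,500.

$40,644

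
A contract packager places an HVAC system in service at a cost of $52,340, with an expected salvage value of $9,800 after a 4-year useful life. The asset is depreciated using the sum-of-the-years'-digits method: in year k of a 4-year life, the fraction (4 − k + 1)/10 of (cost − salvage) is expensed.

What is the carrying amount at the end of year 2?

$22,562

Depreciable base = $52,340 − $9,800 = $42,540.
Sum of the years' digits = 4+3+2+1 = 10.
Year 1: $42,540 × 4/10 = $17,016. Book value $35,324.
Year 2: $42,540 × 3/10 = $12,762. Book value $22,562.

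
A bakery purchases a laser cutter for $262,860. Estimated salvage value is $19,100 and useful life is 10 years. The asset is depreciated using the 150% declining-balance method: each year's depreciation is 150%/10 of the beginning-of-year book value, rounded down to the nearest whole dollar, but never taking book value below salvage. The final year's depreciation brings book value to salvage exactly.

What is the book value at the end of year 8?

$71,629

Depreciable base = $262,860 − $19,100 = $243,760.
Year 1: ⌊$262,860 × 150%/10⌋ = $39,429. Book value $223,431.
Year 2: ⌊$223,431 × 150%/10⌋ = $33,514. Book value $189,917.
Year 3: ⌊$189,917 × 150%/10⌋ = $28,487. Book value $161,430.
Year 4: ⌊$161,430 × 150%/10⌋ = $24,214. Book value $137,216.
Year 5: ⌊$137,216 × 150%/10⌋ = $20,582. Book value $116,634.
Year 6: ⌊$116,634 × 150%/10⌋ = $17,495. Book value $99,139.
Year 7: ⌊$99,139 × 150%/10⌋ = $14,870. Book value $84,269.
Year 8: ⌊$84,269 × 150%/10⌋ = $12,640. Book value $71,629.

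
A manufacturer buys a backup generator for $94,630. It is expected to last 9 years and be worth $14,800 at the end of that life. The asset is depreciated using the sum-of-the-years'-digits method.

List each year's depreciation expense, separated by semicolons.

Depreciable base = $94,630 − $14,800 = $79,830.
Sum of the years' digits = 9+8+7+6+5+4+3+2+1 = 45.
Year 1: $79,830 × 9/45 = $15,966. Book value $78,664.
Year 2: $79,830 × 8/45 = $14,192. Book value $64,472.
Year 3: $79,830 × 7/45 = $12,418. Book value $52,054.
Year 4: $79,830 × 6/45 = $10,644. Book value $41,410.
Year 5: $79,830 × 5/45 = $8,870. Book value $32,540.
Year 6: $79,830 × 4/45 = $7,096. Book value $25,444.
Year 7: $79,830 × 3/45 = $5,322. Book value $20,122.
Year 8: $79,830 × 2/45 = $3,548. Book value $16,574.
Year 9: $79,830 × 1/45 = $1,774. Book value $14,800.

$15,966; $14,192; $12,418; $10,644; $8,870; $7,096; $5,322; $3,548; $1,774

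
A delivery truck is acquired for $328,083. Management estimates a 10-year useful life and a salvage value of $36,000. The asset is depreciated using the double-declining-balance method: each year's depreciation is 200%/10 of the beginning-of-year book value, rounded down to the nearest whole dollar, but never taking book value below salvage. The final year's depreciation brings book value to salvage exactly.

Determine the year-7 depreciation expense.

$17,201

Depreciable base = $328,083 − $36,000 = $292,083.
Year 1: ⌊$328,083 × 200%/10⌋ = $65,616. Book value $262,467.
Year 2: ⌊$262,467 × 200%/10⌋ = $52,493. Book value $209,974.
Year 3: ⌊$209,974 × 200%/10⌋ = $41,994. Book value $167,980.
Year 4: ⌊$167,980 × 200%/10⌋ = $33,596. Book value $134,384.
Year 5: ⌊$134,384 × 200%/10⌋ = $26,876. Book value $107,508.
Year 6: ⌊$107,508 × 200%/10⌋ = $21,501. Book value $86,007.
Year 7: ⌊$86,007 × 200%/10⌋ = $17,201. Book value $68,806.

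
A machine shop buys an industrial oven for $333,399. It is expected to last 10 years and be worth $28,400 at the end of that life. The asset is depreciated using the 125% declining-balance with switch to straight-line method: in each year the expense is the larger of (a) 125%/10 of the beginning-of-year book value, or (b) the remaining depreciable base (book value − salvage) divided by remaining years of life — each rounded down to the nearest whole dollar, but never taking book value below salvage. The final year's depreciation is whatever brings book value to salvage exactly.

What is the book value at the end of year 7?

Depreciable base = $333,399 − $28,400 = $304,999.
Year 1: DB = ⌊$333,399 × 125%/10⌋ = $41,674; SL = ⌊$304,999/10⌋ = $30,499 → take DB $41,674. Book value $291,725.
Year 2: DB = ⌊$291,725 × 125%/10⌋ = $36,465; SL = ⌊$263,325/9⌋ = $29,258 → take DB $36,465. Book value $255,260.
Year 3: DB = ⌊$255,260 × 125%/10⌋ = $31,907; SL = ⌊$226,860/8⌋ = $28,357 → take DB $31,907. Book value $223,353.
Year 4: DB = ⌊$223,353 × 125%/10⌋ = $27,919; SL = ⌊$194,953/7⌋ = $27,850 → take DB $27,919. Book value $195,434.
Year 5: DB = ⌊$195,434 × 125%/10⌋ = $24,429; SL = ⌊$167,034/6⌋ = $27,839 → take SL $27,839. Book value $167,595.
Year 6: DB = ⌊$167,595 × 125%/10⌋ = $20,949; SL = ⌊$139,195/5⌋ = $27,839 → take SL $27,839. Book value $139,756.
Year 7: DB = ⌊$139,756 × 125%/10⌋ = $17,469; SL = ⌊$111,356/4⌋ = $27,839 → take SL $27,839. Book value $111,917.

$111,917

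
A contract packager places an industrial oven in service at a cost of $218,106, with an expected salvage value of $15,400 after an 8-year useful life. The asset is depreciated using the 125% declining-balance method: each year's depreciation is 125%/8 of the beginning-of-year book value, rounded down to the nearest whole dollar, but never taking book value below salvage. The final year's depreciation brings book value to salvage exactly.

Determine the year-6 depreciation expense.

$14,573

Depreciable base = $218,106 − $15,400 = $202,706.
Year 1: ⌊$218,106 × 125%/8⌋ = $34,079. Book value $184,027.
Year 2: ⌊$184,027 × 125%/8⌋ = $28,754. Book value $155,273.
Year 3: ⌊$155,273 × 125%/8⌋ = $24,261. Book value $131,012.
Year 4: ⌊$131,012 × 125%/8⌋ = $20,470. Book value $110,542.
Year 5: ⌊$110,542 × 125%/8⌋ = $17,272. Book value $93,270.
Year 6: ⌊$93,270 × 125%/8⌋ = $14,573. Book value $78,697.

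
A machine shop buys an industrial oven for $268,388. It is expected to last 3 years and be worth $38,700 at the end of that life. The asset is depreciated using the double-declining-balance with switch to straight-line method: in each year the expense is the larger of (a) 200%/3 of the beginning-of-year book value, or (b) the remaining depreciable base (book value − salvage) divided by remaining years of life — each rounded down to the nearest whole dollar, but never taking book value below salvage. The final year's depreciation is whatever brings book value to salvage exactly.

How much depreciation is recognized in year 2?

$50,763

Depreciable base = $268,388 − $38,700 = $229,688.
Year 1: DB = ⌊$268,388 × 200%/3⌋ = $178,925; SL = ⌊$229,688/3⌋ = $76,562 → take DB $178,925. Book value $89,463.
Year 2: DB = ⌊$89,463 × 200%/3⌋ = $59,642; SL = ⌊$50,763/2⌋ = $25,381 → take DB $59,642, capped at $50,763. Book value $38,700.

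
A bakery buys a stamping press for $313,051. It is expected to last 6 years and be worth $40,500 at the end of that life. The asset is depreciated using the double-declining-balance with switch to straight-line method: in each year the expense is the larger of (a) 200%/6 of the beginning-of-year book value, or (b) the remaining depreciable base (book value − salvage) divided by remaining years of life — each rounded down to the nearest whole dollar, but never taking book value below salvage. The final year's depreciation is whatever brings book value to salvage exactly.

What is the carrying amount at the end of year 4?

Depreciable base = $313,051 − $40,500 = $272,551.
Year 1: DB = ⌊$313,051 × 200%/6⌋ = $104,350; SL = ⌊$272,551/6⌋ = $45,425 → take DB $104,350. Book value $208,701.
Year 2: DB = ⌊$208,701 × 200%/6⌋ = $69,567; SL = ⌊$168,201/5⌋ = $33,640 → take DB $69,567. Book value $139,134.
Year 3: DB = ⌊$139,134 × 200%/6⌋ = $46,378; SL = ⌊$98,634/4⌋ = $24,658 → take DB $46,378. Book value $92,756.
Year 4: DB = ⌊$92,756 × 200%/6⌋ = $30,918; SL = ⌊$52,256/3⌋ = $17,418 → take DB $30,918. Book value $61,838.

$61,838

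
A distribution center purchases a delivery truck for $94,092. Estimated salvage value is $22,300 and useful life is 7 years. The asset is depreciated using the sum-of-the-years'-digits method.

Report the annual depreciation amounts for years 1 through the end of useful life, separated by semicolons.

Depreciable base = $94,092 − $22,300 = $71,792.
Sum of the years' digits = 7+6+5+4+3+2+1 = 28.
Year 1: $71,792 × 7/28 = $17,948. Book value $76,144.
Year 2: $71,792 × 6/28 = $15,384. Book value $60,760.
Year 3: $71,792 × 5/28 = $12,820. Book value $47,940.
Year 4: $71,792 × 4/28 = $10,256. Book value $37,684.
Year 5: $71,792 × 3/28 = $7,692. Book value $29,992.
Year 6: $71,792 × 2/28 = $5,128. Book value $24,864.
Year 7: $71,792 × 1/28 = $2,564. Book value $22,300.

$17,948; $15,384; $12,820; $10,256; $7,692; $5,128; $2,564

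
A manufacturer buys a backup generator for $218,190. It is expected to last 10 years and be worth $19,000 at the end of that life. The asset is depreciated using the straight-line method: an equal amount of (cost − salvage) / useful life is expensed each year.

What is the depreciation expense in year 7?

Depreciable base = $218,190 − $19,000 = $199,190.
Annual expense = $199,190 / 10 = $19,919.

$19,919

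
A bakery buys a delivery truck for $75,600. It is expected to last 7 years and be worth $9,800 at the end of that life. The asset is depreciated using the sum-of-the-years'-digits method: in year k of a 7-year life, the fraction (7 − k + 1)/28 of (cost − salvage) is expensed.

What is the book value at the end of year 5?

Depreciable base = $75,600 − $9,800 = $65,800.
Sum of the years' digits = 7+6+5+4+3+2+1 = 28.
Year 1: $65,800 × 7/28 = $16,450. Book value $59,150.
Year 2: $65,800 × 6/28 = $14,100. Book value $45,050.
Year 3: $65,800 × 5/28 = $11,750. Book value $33,300.
Year 4: $65,800 × 4/28 = $9,400. Book value $23,900.
Year 5: $65,800 × 3/28 = $7,050. Book value $16,850.

$16,850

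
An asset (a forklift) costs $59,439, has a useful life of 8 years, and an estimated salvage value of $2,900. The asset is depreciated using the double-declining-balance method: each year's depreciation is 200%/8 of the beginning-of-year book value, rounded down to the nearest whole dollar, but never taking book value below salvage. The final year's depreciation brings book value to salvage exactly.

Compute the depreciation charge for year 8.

Depreciable base = $59,439 − $2,900 = $56,539.
Year 1: ⌊$59,439 × 200%/8⌋ = $14,859. Book value $44,580.
Year 2: ⌊$44,580 × 200%/8⌋ = $11,145. Book value $33,435.
Year 3: ⌊$33,435 × 200%/8⌋ = $8,358. Book value $25,077.
Year 4: ⌊$25,077 × 200%/8⌋ = $6,269. Book value $18,808.
Year 5: ⌊$18,808 × 200%/8⌋ = $4,702. Book value $14,106.
Year 6: ⌊$14,106 × 200%/8⌋ = $3,526. Book value $10,580.
Year 7: ⌊$10,580 × 200%/8⌋ = $2,645. Book value $7,935.
Year 8 (final): $7,935 − $2,900 = $5,035. Book value $2,900.

$5,035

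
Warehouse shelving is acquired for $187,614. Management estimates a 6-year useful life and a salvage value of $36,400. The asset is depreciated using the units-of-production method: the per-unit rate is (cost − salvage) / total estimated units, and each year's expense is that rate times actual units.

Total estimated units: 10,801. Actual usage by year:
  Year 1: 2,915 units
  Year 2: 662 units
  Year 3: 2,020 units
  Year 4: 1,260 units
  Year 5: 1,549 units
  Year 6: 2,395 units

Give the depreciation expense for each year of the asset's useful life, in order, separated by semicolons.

$40,810; $9,268; $28,280; $17,640; $21,686; $33,530

Depreciable base = $187,614 − $36,400 = $151,214.
Rate = $151,214 / 10,801 units = $14 per unit.
Year 1: 2,915 × $14 = $40,810. Book value $146,804.
Year 2: 662 × $14 = $9,268. Book value $137,536.
Year 3: 2,020 × $14 = $28,280. Book value $109,256.
Year 4: 1,260 × $14 = $17,640. Book value $91,616.
Year 5: 1,549 × $14 = $21,686. Book value $69,930.
Year 6: 2,395 × $14 = $33,530. Book value $36,400.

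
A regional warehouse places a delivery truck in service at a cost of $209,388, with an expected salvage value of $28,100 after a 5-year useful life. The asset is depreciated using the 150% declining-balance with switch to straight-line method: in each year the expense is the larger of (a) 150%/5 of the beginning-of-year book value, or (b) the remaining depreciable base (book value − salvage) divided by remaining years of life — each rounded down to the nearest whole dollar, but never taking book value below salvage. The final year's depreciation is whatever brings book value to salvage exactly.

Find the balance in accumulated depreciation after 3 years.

$137,567

Depreciable base = $209,388 − $28,100 = $181,288.
Year 1: DB = ⌊$209,388 × 150%/5⌋ = $62,816; SL = ⌊$181,288/5⌋ = $36,257 → take DB $62,816. Book value $146,572.
Year 2: DB = ⌊$146,572 × 150%/5⌋ = $43,971; SL = ⌊$118,472/4⌋ = $29,618 → take DB $43,971. Book value $102,601.
Year 3: DB = ⌊$102,601 × 150%/5⌋ = $30,780; SL = ⌊$74,501/3⌋ = $24,833 → take DB $30,780. Book value $71,821.
Accumulated through year 3 = $209,388 − $71,821 = $137,567.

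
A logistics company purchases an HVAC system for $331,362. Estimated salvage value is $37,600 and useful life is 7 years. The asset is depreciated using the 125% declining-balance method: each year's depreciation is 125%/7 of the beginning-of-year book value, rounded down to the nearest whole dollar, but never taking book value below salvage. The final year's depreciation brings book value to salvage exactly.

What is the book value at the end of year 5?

Depreciable base = $331,362 − $37,600 = $293,762.
Year 1: ⌊$331,362 × 125%/7⌋ = $59,171. Book value $272,191.
Year 2: ⌊$272,191 × 125%/7⌋ = $48,605. Book value $223,586.
Year 3: ⌊$223,586 × 125%/7⌋ = $39,926. Book value $183,660.
Year 4: ⌊$183,660 × 125%/7⌋ = $32,796. Book value $150,864.
Year 5: ⌊$150,864 × 125%/7⌋ = $26,940. Book value $123,924.

$123,924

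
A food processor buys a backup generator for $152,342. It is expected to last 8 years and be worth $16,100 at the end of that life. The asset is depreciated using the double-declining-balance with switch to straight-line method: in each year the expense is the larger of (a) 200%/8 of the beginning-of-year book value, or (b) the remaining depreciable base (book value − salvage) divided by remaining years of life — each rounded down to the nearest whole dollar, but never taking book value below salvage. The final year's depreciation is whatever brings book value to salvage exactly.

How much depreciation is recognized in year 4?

$16,067

Depreciable base = $152,342 − $16,100 = $136,242.
Year 1: DB = ⌊$152,342 × 200%/8⌋ = $38,085; SL = ⌊$136,242/8⌋ = $17,030 → take DB $38,085. Book value $114,257.
Year 2: DB = ⌊$114,257 × 200%/8⌋ = $28,564; SL = ⌊$98,157/7⌋ = $14,022 → take DB $28,564. Book value $85,693.
Year 3: DB = ⌊$85,693 × 200%/8⌋ = $21,423; SL = ⌊$69,593/6⌋ = $11,598 → take DB $21,423. Book value $64,270.
Year 4: DB = ⌊$64,270 × 200%/8⌋ = $16,067; SL = ⌊$48,170/5⌋ = $9,634 → take DB $16,067. Book value $48,203.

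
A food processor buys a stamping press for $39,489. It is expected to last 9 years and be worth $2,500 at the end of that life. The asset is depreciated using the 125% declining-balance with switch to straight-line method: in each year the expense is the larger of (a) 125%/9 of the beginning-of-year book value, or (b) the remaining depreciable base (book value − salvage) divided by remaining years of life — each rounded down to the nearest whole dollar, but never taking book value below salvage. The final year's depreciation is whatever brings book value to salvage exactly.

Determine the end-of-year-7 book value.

Depreciable base = $39,489 − $2,500 = $36,989.
Year 1: DB = ⌊$39,489 × 125%/9⌋ = $5,484; SL = ⌊$36,989/9⌋ = $4,109 → take DB $5,484. Book value $34,005.
Year 2: DB = ⌊$34,005 × 125%/9⌋ = $4,722; SL = ⌊$31,505/8⌋ = $3,938 → take DB $4,722. Book value $29,283.
Year 3: DB = ⌊$29,283 × 125%/9⌋ = $4,067; SL = ⌊$26,783/7⌋ = $3,826 → take DB $4,067. Book value $25,216.
Year 4: DB = ⌊$25,216 × 125%/9⌋ = $3,502; SL = ⌊$22,716/6⌋ = $3,786 → take SL $3,786. Book value $21,430.
Year 5: DB = ⌊$21,430 × 125%/9⌋ = $2,976; SL = ⌊$18,930/5⌋ = $3,786 → take SL $3,786. Book value $17,644.
Year 6: DB = ⌊$17,644 × 125%/9⌋ = $2,450; SL = ⌊$15,144/4⌋ = $3,786 → take SL $3,786. Book value $13,858.
Year 7: DB = ⌊$13,858 × 125%/9⌋ = $1,924; SL = ⌊$11,358/3⌋ = $3,786 → take SL $3,786. Book value $10,072.

$10,072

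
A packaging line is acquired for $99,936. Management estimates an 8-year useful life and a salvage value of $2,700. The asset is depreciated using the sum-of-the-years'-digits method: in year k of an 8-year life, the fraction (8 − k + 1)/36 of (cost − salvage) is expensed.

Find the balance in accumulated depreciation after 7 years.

Depreciable base = $99,936 − $2,700 = $97,236.
Sum of the years' digits = 8+7+6+5+4+3+2+1 = 36.
Year 1: $97,236 × 8/36 = $21,608. Book value $78,328.
Year 2: $97,236 × 7/36 = $18,907. Book value $59,421.
Year 3: $97,236 × 6/36 = $16,206. Book value $43,215.
Year 4: $97,236 × 5/36 = $13,505. Book value $29,710.
Year 5: $97,236 × 4/36 = $10,804. Book value $18,906.
Year 6: $97,236 × 3/36 = $8,103. Book value $10,803.
Year 7: $97,236 × 2/36 = $5,402. Book value $5,401.
Accumulated through year 7 = $99,936 − $5,401 = $94,535.

$94,535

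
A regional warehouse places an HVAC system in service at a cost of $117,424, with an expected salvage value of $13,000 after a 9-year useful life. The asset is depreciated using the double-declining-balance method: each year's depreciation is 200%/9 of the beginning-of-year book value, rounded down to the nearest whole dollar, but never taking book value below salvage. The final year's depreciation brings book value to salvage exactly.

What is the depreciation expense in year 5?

$9,549

Depreciable base = $117,424 − $13,000 = $104,424.
Year 1: ⌊$117,424 × 200%/9⌋ = $26,094. Book value $91,330.
Year 2: ⌊$91,330 × 200%/9⌋ = $20,295. Book value $71,035.
Year 3: ⌊$71,035 × 200%/9⌋ = $15,785. Book value $55,250.
Year 4: ⌊$55,250 × 200%/9⌋ = $12,277. Book value $42,973.
Year 5: ⌊$42,973 × 200%/9⌋ = $9,549. Book value $33,424.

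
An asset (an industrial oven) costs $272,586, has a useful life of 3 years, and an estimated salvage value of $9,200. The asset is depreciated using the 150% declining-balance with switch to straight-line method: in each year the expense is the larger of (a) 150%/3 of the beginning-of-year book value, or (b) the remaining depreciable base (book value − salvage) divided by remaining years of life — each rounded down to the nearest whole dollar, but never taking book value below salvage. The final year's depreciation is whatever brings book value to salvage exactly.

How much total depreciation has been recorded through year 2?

Depreciable base = $272,586 − $9,200 = $263,386.
Year 1: DB = ⌊$272,586 × 150%/3⌋ = $136,293; SL = ⌊$263,386/3⌋ = $87,795 → take DB $136,293. Book value $136,293.
Year 2: DB = ⌊$136,293 × 150%/3⌋ = $68,146; SL = ⌊$127,093/2⌋ = $63,546 → take DB $68,146. Book value $68,147.
Accumulated through year 2 = $272,586 − $68,147 = $204,439.

$204,439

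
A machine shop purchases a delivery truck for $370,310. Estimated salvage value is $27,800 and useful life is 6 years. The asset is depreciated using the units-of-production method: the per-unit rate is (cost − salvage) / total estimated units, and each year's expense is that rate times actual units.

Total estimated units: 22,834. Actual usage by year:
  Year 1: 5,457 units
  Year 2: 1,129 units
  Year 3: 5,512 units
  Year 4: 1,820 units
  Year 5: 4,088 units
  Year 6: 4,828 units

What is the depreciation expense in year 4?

Depreciable base = $370,310 − $27,800 = $342,510.
Rate = $342,510 / 22,834 units = $15 per unit.
Year 1: 5,457 × $15 = $81,855. Book value $288,455.
Year 2: 1,129 × $15 = $16,935. Book value $271,520.
Year 3: 5,512 × $15 = $82,680. Book value $188,840.
Year 4: 1,820 × $15 = $27,300. Book value $161,540.

$27,300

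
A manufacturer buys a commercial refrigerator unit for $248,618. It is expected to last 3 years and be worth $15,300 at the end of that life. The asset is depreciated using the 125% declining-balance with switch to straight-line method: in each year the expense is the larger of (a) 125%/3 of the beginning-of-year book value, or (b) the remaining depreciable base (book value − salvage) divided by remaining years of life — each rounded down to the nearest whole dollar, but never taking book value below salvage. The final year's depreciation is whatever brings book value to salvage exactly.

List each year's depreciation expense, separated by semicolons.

$103,590; $64,864; $64,864

Depreciable base = $248,618 − $15,300 = $233,318.
Year 1: DB = ⌊$248,618 × 125%/3⌋ = $103,590; SL = ⌊$233,318/3⌋ = $77,772 → take DB $103,590. Book value $145,028.
Year 2: DB = ⌊$145,028 × 125%/3⌋ = $60,428; SL = ⌊$129,728/2⌋ = $64,864 → take SL $64,864. Book value $80,164.
Year 3 (final): $80,164 − $15,300 = $64,864. Book value $15,300.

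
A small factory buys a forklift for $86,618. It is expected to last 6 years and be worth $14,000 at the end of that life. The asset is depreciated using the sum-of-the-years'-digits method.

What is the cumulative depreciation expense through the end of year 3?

$51,870

Depreciable base = $86,618 − $14,000 = $72,618.
Sum of the years' digits = 6+5+4+3+2+1 = 21.
Year 1: $72,618 × 6/21 = $20,748. Book value $65,870.
Year 2: $72,618 × 5/21 = $17,290. Book value $48,580.
Year 3: $72,618 × 4/21 = $13,832. Book value $34,748.
Accumulated through year 3 = $86,618 − $34,748 = $51,870.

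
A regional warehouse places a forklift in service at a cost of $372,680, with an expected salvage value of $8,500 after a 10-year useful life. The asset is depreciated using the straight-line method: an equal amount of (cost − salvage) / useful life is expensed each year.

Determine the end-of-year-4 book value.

$227,008

Depreciable base = $372,680 − $8,500 = $364,180.
Annual expense = $364,180 / 10 = $36,418.
End of year 1: book value $336,262.
End of year 2: book value $299,844.
End of year 3: book value $263,426.
End of year 4: book value $227,008.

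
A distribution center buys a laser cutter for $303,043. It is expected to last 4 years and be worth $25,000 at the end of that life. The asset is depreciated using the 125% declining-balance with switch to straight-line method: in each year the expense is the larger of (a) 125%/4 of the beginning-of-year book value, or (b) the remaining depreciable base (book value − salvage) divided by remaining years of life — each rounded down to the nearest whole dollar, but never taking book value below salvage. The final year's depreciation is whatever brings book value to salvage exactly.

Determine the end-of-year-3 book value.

$84,118

Depreciable base = $303,043 − $25,000 = $278,043.
Year 1: DB = ⌊$303,043 × 125%/4⌋ = $94,700; SL = ⌊$278,043/4⌋ = $69,510 → take DB $94,700. Book value $208,343.
Year 2: DB = ⌊$208,343 × 125%/4⌋ = $65,107; SL = ⌊$183,343/3⌋ = $61,114 → take DB $65,107. Book value $143,236.
Year 3: DB = ⌊$143,236 × 125%/4⌋ = $44,761; SL = ⌊$118,236/2⌋ = $59,118 → take SL $59,118. Book value $84,118.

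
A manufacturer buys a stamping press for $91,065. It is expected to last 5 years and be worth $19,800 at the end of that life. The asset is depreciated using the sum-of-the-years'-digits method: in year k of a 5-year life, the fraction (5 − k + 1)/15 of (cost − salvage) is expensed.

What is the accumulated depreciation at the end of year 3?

Depreciable base = $91,065 − $19,800 = $71,265.
Sum of the years' digits = 5+4+3+2+1 = 15.
Year 1: $71,265 × 5/15 = $23,755. Book value $67,310.
Year 2: $71,265 × 4/15 = $19,004. Book value $48,306.
Year 3: $71,265 × 3/15 = $14,253. Book value $34,053.
Accumulated through year 3 = $91,065 − $34,053 = $57,012.

$57,012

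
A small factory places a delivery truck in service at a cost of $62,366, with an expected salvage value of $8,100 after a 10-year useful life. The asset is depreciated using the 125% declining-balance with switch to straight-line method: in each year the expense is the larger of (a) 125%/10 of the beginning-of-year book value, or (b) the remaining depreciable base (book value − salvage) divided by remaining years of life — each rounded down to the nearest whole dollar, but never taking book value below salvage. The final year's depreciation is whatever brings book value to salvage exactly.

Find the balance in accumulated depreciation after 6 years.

Depreciable base = $62,366 − $8,100 = $54,266.
Year 1: DB = ⌊$62,366 × 125%/10⌋ = $7,795; SL = ⌊$54,266/10⌋ = $5,426 → take DB $7,795. Book value $54,571.
Year 2: DB = ⌊$54,571 × 125%/10⌋ = $6,821; SL = ⌊$46,471/9⌋ = $5,163 → take DB $6,821. Book value $47,750.
Year 3: DB = ⌊$47,750 × 125%/10⌋ = $5,968; SL = ⌊$39,650/8⌋ = $4,956 → take DB $5,968. Book value $41,782.
Year 4: DB = ⌊$41,782 × 125%/10⌋ = $5,222; SL = ⌊$33,682/7⌋ = $4,811 → take DB $5,222. Book value $36,560.
Year 5: DB = ⌊$36,560 × 125%/10⌋ = $4,570; SL = ⌊$28,460/6⌋ = $4,743 → take SL $4,743. Book value $31,817.
Year 6: DB = ⌊$31,817 × 125%/10⌋ = $3,977; SL = ⌊$23,717/5⌋ = $4,743 → take SL $4,743. Book value $27,074.
Accumulated through year 6 = $62,366 − $27,074 = $35,292.

$35,292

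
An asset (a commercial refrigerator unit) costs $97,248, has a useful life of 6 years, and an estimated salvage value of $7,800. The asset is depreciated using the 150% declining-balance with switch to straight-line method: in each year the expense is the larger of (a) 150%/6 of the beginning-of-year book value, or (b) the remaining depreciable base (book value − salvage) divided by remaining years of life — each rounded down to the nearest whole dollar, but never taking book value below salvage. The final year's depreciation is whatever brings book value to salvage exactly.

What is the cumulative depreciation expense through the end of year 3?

$56,221

Depreciable base = $97,248 − $7,800 = $89,448.
Year 1: DB = ⌊$97,248 × 150%/6⌋ = $24,312; SL = ⌊$89,448/6⌋ = $14,908 → take DB $24,312. Book value $72,936.
Year 2: DB = ⌊$72,936 × 150%/6⌋ = $18,234; SL = ⌊$65,136/5⌋ = $13,027 → take DB $18,234. Book value $54,702.
Year 3: DB = ⌊$54,702 × 150%/6⌋ = $13,675; SL = ⌊$46,902/4⌋ = $11,725 → take DB $13,675. Book value $41,027.
Accumulated through year 3 = $97,248 − $41,027 = $56,221.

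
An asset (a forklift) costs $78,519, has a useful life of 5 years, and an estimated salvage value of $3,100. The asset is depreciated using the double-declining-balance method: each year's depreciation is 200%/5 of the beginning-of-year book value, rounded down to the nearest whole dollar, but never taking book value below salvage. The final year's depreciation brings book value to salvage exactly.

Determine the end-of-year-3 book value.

$16,961

Depreciable base = $78,519 − $3,100 = $75,419.
Year 1: ⌊$78,519 × 200%/5⌋ = $31,407. Book value $47,112.
Year 2: ⌊$47,112 × 200%/5⌋ = $18,844. Book value $28,268.
Year 3: ⌊$28,268 × 200%/5⌋ = $11,307. Book value $16,961.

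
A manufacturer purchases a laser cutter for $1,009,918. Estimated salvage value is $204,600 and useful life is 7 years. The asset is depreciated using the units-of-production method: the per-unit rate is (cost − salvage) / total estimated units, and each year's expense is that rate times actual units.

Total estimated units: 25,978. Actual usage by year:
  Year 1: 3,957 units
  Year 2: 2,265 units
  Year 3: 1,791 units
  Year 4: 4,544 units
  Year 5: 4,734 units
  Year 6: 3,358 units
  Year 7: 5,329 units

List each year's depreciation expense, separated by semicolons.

Depreciable base = $1,009,918 − $204,600 = $805,318.
Rate = $805,318 / 25,978 units = $31 per unit.
Year 1: 3,957 × $31 = $122,667. Book value $887,251.
Year 2: 2,265 × $31 = $70,215. Book value $817,036.
Year 3: 1,791 × $31 = $55,521. Book value $761,515.
Year 4: 4,544 × $31 = $140,864. Book value $620,651.
Year 5: 4,734 × $31 = $146,754. Book value $473,897.
Year 6: 3,358 × $31 = $104,098. Book value $369,799.
Year 7: 5,329 × $31 = $165,199. Book value $204,600.

$122,667; $70,215; $55,521; $140,864; $146,754; $104,098; $165,199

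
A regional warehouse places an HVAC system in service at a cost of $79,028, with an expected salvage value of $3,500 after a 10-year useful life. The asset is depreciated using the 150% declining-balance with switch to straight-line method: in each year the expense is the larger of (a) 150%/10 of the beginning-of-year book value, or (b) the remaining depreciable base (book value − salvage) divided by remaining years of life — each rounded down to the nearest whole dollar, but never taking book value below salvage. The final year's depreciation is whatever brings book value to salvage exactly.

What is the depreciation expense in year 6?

$6,292

Depreciable base = $79,028 − $3,500 = $75,528.
Year 1: DB = ⌊$79,028 × 150%/10⌋ = $11,854; SL = ⌊$75,528/10⌋ = $7,552 → take DB $11,854. Book value $67,174.
Year 2: DB = ⌊$67,174 × 150%/10⌋ = $10,076; SL = ⌊$63,674/9⌋ = $7,074 → take DB $10,076. Book value $57,098.
Year 3: DB = ⌊$57,098 × 150%/10⌋ = $8,564; SL = ⌊$53,598/8⌋ = $6,699 → take DB $8,564. Book value $48,534.
Year 4: DB = ⌊$48,534 × 150%/10⌋ = $7,280; SL = ⌊$45,034/7⌋ = $6,433 → take DB $7,280. Book value $41,254.
Year 5: DB = ⌊$41,254 × 150%/10⌋ = $6,188; SL = ⌊$37,754/6⌋ = $6,292 → take SL $6,292. Book value $34,962.
Year 6: DB = ⌊$34,962 × 150%/10⌋ = $5,244; SL = ⌊$31,462/5⌋ = $6,292 → take SL $6,292. Book value $28,670.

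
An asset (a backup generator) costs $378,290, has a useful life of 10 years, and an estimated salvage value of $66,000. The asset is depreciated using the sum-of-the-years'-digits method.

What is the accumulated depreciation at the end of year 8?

Depreciable base = $378,290 − $66,000 = $312,290.
Sum of the years' digits = 10+9+8+7+6+5+4+3+2+1 = 55.
Year 1: $312,290 × 10/55 = $56,780. Book value $321,510.
Year 2: $312,290 × 9/55 = $51,102. Book value $270,408.
Year 3: $312,290 × 8/55 = $45,424. Book value $224,984.
Year 4: $312,290 × 7/55 = $39,746. Book value $185,238.
Year 5: $312,290 × 6/55 = $34,068. Book value $151,170.
Year 6: $312,290 × 5/55 = $28,390. Book value $122,780.
Year 7: $312,290 × 4/55 = $22,712. Book value $100,068.
Year 8: $312,290 × 3/55 = $17,034. Book value $83,034.
Accumulated through year 8 = $378,290 − $83,034 = $295,256.

$295,256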